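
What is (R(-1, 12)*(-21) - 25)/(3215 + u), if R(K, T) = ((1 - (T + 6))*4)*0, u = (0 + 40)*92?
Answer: -5/1379 ≈ -0.0036258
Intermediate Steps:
u = 3680 (u = 40*92 = 3680)
R(K, T) = 0 (R(K, T) = ((1 - (6 + T))*4)*0 = ((1 + (-6 - T))*4)*0 = ((-5 - T)*4)*0 = (-20 - 4*T)*0 = 0)
(R(-1, 12)*(-21) - 25)/(3215 + u) = (0*(-21) - 25)/(3215 + 3680) = (0 - 25)/6895 = -25*1/6895 = -5/1379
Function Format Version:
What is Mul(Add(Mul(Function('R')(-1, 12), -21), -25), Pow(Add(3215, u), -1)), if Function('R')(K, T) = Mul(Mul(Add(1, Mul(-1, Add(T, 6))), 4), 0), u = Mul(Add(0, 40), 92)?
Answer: Rational(-5, 1379) ≈ -0.0036258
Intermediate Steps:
u = 3680 (u = Mul(40, 92) = 3680)
Function('R')(K, T) = 0 (Function('R')(K, T) = Mul(Mul(Add(1, Mul(-1, Add(6, T))), 4), 0) = Mul(Mul(Add(1, Add(-6, Mul(-1, T))), 4), 0) = Mul(Mul(Add(-5, Mul(-1, T)), 4), 0) = Mul(Add(-20, Mul(-4, T)), 0) = 0)
Mul(Add(Mul(Function('R')(-1, 12), -21), -25), Pow(Add(3215, u), -1)) = Mul(Add(Mul(0, -21), -25), Pow(Add(3215, 3680), -1)) = Mul(Add(0, -25), Pow(6895, -1)) = Mul(-25, Rational(1, 6895)) = Rational(-5, 1379)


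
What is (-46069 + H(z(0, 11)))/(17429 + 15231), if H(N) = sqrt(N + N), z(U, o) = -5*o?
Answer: -2003/1420 + I*sqrt(110)/32660 ≈ -1.4106 + 0.00032113*I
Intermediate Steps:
H(N) = sqrt(2)*sqrt(N) (H(N) = sqrt(2*N) = sqrt(2)*sqrt(N))
(-46069 + H(z(0, 11)))/(17429 + 15231) = (-46069 + sqrt(2)*sqrt(-5*11))/(17429 + 15231) = (-46069 + sqrt(2)*sqrt(-55))/32660 = (-46069 + sqrt(2)*(I*sqrt(55)))*(1/32660) = (-46069 + I*sqrt(110))*(1/32660) = -2003/1420 + I*sqrt(110)/32660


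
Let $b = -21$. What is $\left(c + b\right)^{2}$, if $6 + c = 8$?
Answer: $361$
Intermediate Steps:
$c = 2$ ($c = -6 + 8 = 2$)
$\left(c + b\right)^{2} = \left(2 - 21\right)^{2} = \left(-19\right)^{2} = 361$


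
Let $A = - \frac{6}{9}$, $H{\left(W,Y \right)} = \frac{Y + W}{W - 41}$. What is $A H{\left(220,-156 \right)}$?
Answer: $- \frac{128}{537} \approx -0.23836$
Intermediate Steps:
$H{\left(W,Y \right)} = \frac{W + Y}{-41 + W}$
$A = - \frac{2}{3}$ ($A = \left(-6\right) \frac{1}{9} = - \frac{2}{3} \approx -0.66667$)
$A H{\left(220,-156 \right)} = - \frac{2 \frac{220 - 156}{-41 + 220}}{3} = - \frac{2 \cdot \frac{1}{179} \cdot 64}{3} = \left(- \frac{2}{3}\right) \frac{64}{179} = - \frac{128}{537}$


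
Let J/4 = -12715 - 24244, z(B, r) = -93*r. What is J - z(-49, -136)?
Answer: -160484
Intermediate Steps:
J = -147836 (J = 4*(-12715 - 24244) = 4*(-36959) = -147836)
J - z(-49, -136) = -147836 - (-93)*(-136) = -147836 - 1*12648 = -147836 - 12648 = -160484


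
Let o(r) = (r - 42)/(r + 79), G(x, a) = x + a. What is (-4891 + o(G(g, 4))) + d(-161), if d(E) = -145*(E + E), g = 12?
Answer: 3970879/95 ≈ 41799.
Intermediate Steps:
d(E) = -290*E
G(x, a) = a + x
o(r) = (-42 + r)/(79 + r)
(-4891 + o(G(g, 4))) + d(-161) = (-4891 + (-42 + (4 + 12))/(79 + (4 + 12))) - 290*(-161) = (-4891 + (-42 + 16)/(79 + 16)) + 46690 = (-4891 - 26/95) + 46690 = -464671/95 + 46690 = 3970879/95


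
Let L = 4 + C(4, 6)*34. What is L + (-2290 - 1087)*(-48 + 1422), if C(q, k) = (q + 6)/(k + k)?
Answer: -13919897/3 ≈ -4.6400e+6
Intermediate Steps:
C(q, k) = (6 + q)/(2*k) (C(q, k) = (6 + q)/((2*k)) = (6 + q)*(1/(2*k)) = (6 + q)/(2*k))
L = 97/3 (L = 4 + ((1/2)*(6 + 4)/6)*34 = 4 + ((1/2)*(1/6)*10)*34 = 4 + (5/6)*34 = 4 + 85/3 = 97/3 ≈ 32.333)
L + (-2290 - 1087)*(-48 + 1422) = 97/3 + (-2290 - 1087)*(-48 + 1422) = 97/3 - 3377*1374 = 97/3 - 4639998 = -13919897/3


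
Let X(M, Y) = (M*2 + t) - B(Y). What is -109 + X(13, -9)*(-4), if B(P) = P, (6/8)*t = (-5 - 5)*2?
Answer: -427/3 ≈ -142.33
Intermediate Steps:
t = -80/3 (t = 4*((-5 - 5)*2)/3 = 4*(-10*2)/3 = (4/3)*(-20) = -80/3 ≈ -26.667)
X(M, Y) = -80/3 - Y + 2*M (X(M, Y) = (M*2 - 80/3) - Y = (2*M - 80/3) - Y = (-80/3 + 2*M) - Y = -80/3 - Y + 2*M)
-109 + X(13, -9)*(-4) = -109 + (-80/3 - 1*(-9) + 2*13)*(-4) = -109 + (-80/3 + 9 + 26)*(-4) = -109 + (25/3)*(-4) = -109 - 100/3 = -427/3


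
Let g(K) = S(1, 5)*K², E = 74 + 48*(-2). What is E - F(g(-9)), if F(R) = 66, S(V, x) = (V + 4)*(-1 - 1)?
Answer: -88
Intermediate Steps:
E = -22 (E = 74 - 96 = -22)
S(V, x) = -8 - 2*V (S(V, x) = (4 + V)*(-2) = -8 - 2*V)
g(K) = -10*K² (g(K) = (-8 - 2*1)*K² = (-8 - 2)*K² = -10*K²)
E - F(g(-9)) = -22 - 1*66 = -22 - 66 = -88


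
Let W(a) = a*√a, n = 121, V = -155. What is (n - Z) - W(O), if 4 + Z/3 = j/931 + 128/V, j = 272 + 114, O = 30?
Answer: 19370579/144305 - 30*√30 ≈ -30.083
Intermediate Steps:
W(a) = a^(3/2)
j = 386
Z = -1909674/144305 (Z = -12 + 3*(386/931 + 128/(-155)) = -12 + 3*(386*(1/931) + 128*(-1/155)) = -12 + 3*(386/931 - 128/155) = -12 + 3*(-59338/144305) = -12 - 178014/144305 = -1909674/144305 ≈ -13.234)
(n - Z) - W(O) = (121 - 1*(-1909674/144305)) - 30^(3/2) = (121 + 1909674/144305) - 30*√30 = 19370579/144305 - 30*√30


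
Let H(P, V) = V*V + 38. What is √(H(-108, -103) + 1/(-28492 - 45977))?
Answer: √59044343414298/74469 ≈ 103.18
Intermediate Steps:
H(P, V) = 38 + V² (H(P, V) = V² + 38 = 38 + V²)
√(H(-108, -103) + 1/(-28492 - 45977)) = √((38 + (-103)²) + 1/(-28492 - 45977)) = √((38 + 10609) + 1/(-74469)) = √(10647 - 1/74469) = √(792871442/74469) = √59044343414298/74469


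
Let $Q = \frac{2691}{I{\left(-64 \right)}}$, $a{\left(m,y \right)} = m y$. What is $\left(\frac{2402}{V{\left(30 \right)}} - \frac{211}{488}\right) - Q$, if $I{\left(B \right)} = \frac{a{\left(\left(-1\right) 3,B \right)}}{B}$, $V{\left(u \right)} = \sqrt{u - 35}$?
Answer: $\frac{437525}{488} - \frac{2402 i \sqrt{5}}{5} \approx 896.57 - 1074.2 i$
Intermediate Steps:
$V{\left(u \right)} = \sqrt{-35 + u}$
$I{\left(B \right)} = -3$ ($I{\left(B \right)} = \frac{\left(-1\right) 3 B}{B} = \frac{\left(-3\right) B}{B} = -3$)
$Q = -897$ ($Q = \frac{2691}{-3} = 2691 \left(- \frac{1}{3}\right) = -897$)
$\left(\frac{2402}{V{\left(30 \right)}} - \frac{211}{488}\right) - Q = \left(\frac{2402}{\sqrt{-35 + 30}} - \frac{211}{488}\right) - -897 = \left(\frac{2402}{\sqrt{-5}} - \frac{211}{488}\right) + 897 = \left(\frac{2402}{i \sqrt{5}} - \frac{211}{488}\right) + 897 = \left(2402 \left(- \frac{i \sqrt{5}}{5}\right) - \frac{211}{488}\right) + 897 = \left(- \frac{2402 i \sqrt{5}}{5} - \frac{211}{488}\right) + 897 = \left(- \frac{211}{488} - \frac{2402 i \sqrt{5}}{5}\right) + 897 = \frac{437525}{488} - \frac{2402 i \sqrt{5}}{5}$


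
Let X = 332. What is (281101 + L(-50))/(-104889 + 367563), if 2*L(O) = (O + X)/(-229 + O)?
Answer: 13071173/12214341 ≈ 1.0702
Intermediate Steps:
L(O) = (332 + O)/(2*(-229 + O)) (L(O) = ((O + 332)/(-229 + O))/2 = ((332 + O)/(-229 + O))/2 = (332 + O)/(2*(-229 + O)))
(281101 + L(-50))/(-104889 + 367563) = (281101 + (332 - 50)/(2*(-229 - 50)))/(-104889 + 367563) = (281101 + (½)*282/(-279))/262674 = (281101 + (½)*(-1/279)*282)*(1/262674) = (281101 - 47/93)*(1/262674) = (26142346/93)*(1/262674) = 13071173/12214341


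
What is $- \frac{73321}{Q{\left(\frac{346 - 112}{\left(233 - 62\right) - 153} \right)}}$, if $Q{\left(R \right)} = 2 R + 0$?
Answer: $- \frac{73321}{26} \approx -2820.0$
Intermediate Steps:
$Q{\left(R \right)} = 2 R$
$- \frac{73321}{Q{\left(\frac{346 - 112}{\left(233 - 62\right) - 153} \right)}} = - \frac{73321}{2 \frac{346 - 112}{\left(233 - 62\right) - 153}} = - \frac{73321}{2 \frac{234}{\left(233 - 62\right) - 153}} = - \frac{73321}{2 \frac{234}{171 - 153}} = - \frac{73321}{2 \cdot \frac{234}{18}} = - \frac{73321}{2 \cdot 234 \cdot \frac{1}{18}} = - \frac{73321}{2 \cdot 13} = - \frac{73321}{26}$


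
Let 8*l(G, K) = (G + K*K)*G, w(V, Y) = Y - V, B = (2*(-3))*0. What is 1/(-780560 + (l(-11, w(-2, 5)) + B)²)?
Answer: -16/12445279 ≈ -1.2856e-6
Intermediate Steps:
B = 0 (B = -6*0 = 0)
l(G, K) = G*(G + K²)/8 (l(G, K) = ((G + K*K)*G)/8 = ((G + K²)*G)/8 = (G*(G + K²))/8 = G*(G + K²)/8)
1/(-780560 + (l(-11, w(-2, 5)) + B)²) = 1/(-780560 + ((⅛)*(-11)*(-11 + (5 - 1*(-2))²) + 0)²) = 1/(-780560 + ((⅛)*(-11)*(-11 + (5 + 2)²) + 0)²) = 1/(-780560 + ((⅛)*(-11)*(-11 + 7²) + 0)²) = 1/(-780560 + ((⅛)*(-11)*(-11 + 49) + 0)²) = 1/(-780560 + ((⅛)*(-11)*38 + 0)²) = 1/(-780560 + (-209/4 + 0)²) = 1/(-780560 + (-209/4)²) = 1/(-780560 + 43681/16) = 1/(-12445279/16) = -16/12445279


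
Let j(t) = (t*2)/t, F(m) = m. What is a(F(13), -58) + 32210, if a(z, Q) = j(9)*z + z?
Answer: 32249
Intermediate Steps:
j(t) = 2 (j(t) = (2*t)/t = 2)
a(z, Q) = 3*z (a(z, Q) = 2*z + z = 3*z)
a(F(13), -58) + 32210 = 3*13 + 32210 = 39 + 32210 = 32249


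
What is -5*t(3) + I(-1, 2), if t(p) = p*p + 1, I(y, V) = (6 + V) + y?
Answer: -43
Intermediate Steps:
I(y, V) = 6 + V + y
t(p) = 1 + p² (t(p) = p² + 1 = 1 + p²)
-5*t(3) + I(-1, 2) = -5*(1 + 3²) + (6 + 2 - 1) = -5*(1 + 9) + 7 = -5*10 + 7 = -50 + 7 = -43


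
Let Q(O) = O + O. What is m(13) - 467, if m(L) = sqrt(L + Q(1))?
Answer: -467 + sqrt(15) ≈ -463.13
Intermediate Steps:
Q(O) = 2*O
m(L) = sqrt(2 + L) (m(L) = sqrt(L + 2*1) = sqrt(L + 2) = sqrt(2 + L))
m(13) - 467 = sqrt(2 + 13) - 467 = sqrt(15) - 467 = -467 + sqrt(15)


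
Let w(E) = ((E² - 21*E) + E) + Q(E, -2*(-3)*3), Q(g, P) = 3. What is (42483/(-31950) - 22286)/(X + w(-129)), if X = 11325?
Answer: -237360061/325346850 ≈ -0.72956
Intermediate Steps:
w(E) = 3 + E² - 20*E (w(E) = ((E² - 21*E) + E) + 3 = (E² - 20*E) + 3 = 3 + E² - 20*E)
(42483/(-31950) - 22286)/(X + w(-129)) = (42483/(-31950) - 22286)/(11325 + (3 + (-129)² - 20*(-129))) = (42483*(-1/31950) - 22286)/(11325 + (3 + 16641 + 2580)) = (-14161/10650 - 22286)/(11325 + 19224) = -237360061/10650/30549 = -237360061/10650*1/30549 = -237360061/325346850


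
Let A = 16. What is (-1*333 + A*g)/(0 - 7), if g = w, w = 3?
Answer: 285/7 ≈ 40.714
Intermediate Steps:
g = 3
(-1*333 + A*g)/(0 - 7) = (-1*333 + 16*3)/(0 - 7) = (-333 + 48)/(-7) = -285*(-⅐) = 285/7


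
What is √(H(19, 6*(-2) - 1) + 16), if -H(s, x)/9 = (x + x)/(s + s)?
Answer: √7999/19 ≈ 4.7072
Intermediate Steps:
H(s, x) = -9*x/s (H(s, x) = -9*(x + x)/(s + s) = -9*2*x/(2*s) = -9*2*x*1/(2*s) = -9*x/s)
√(H(19, 6*(-2) - 1) + 16) = √(-9*(6*(-2) - 1)/19 + 16) = √(-9*(-12 - 1)*1/19 + 16) = √(-9*(-13)*1/19 + 16) = √(117/19 + 16) = √(421/19) = √7999/19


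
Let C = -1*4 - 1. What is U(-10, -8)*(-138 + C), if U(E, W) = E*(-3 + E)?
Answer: -18590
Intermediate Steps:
C = -5 (C = -4 - 1 = -5)
U(-10, -8)*(-138 + C) = (-10*(-3 - 10))*(-138 - 5) = -10*(-13)*(-143) = 130*(-143) = -18590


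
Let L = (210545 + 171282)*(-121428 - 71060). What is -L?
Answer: 73497115576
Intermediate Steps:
L = -73497115576 (L = 381827*(-192488) = -73497115576)
-L = -1*(-73497115576) = 73497115576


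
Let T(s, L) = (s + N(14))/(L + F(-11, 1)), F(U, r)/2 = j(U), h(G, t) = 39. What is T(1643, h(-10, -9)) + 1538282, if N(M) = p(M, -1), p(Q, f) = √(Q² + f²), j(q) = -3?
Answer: 50764949/33 + √197/33 ≈ 1.5383e+6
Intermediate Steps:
F(U, r) = -6 (F(U, r) = 2*(-3) = -6)
N(M) = √(1 + M²) (N(M) = √(M² + (-1)²) = √(M² + 1) = √(1 + M²))
T(s, L) = (s + √197)/(-6 + L) (T(s, L) = (s + √(1 + 14²))/(L - 6) = (s + √(1 + 196))/(-6 + L) = (s + √197)/(-6 + L))
T(1643, h(-10, -9)) + 1538282 = (1643 + √197)/(-6 + 39) + 1538282 = (1643 + √197)/33 + 1538282 = (1643/33 + √197/33) + 1538282 = 50764949/33 + √197/33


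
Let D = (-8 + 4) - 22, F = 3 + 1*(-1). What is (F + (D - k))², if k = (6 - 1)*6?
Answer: 2916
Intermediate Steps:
F = 2 (F = 3 - 1 = 2)
k = 30 (k = 5*6 = 30)
D = -26 (D = -4 - 22 = -26)
(F + (D - k))² = (2 + (-26 - 1*30))² = (2 + (-26 - 30))² = (2 - 56)² = (-54)² = 2916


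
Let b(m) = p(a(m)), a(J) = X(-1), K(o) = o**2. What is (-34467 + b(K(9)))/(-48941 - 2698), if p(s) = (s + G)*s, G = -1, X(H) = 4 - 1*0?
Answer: 11485/17213 ≈ 0.66723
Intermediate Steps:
X(H) = 4 (X(H) = 4 + 0 = 4)
a(J) = 4
p(s) = s*(-1 + s) (p(s) = (s - 1)*s = (-1 + s)*s = s*(-1 + s))
b(m) = 12 (b(m) = 4*(-1 + 4) = 4*3 = 12)
(-34467 + b(K(9)))/(-48941 - 2698) = (-34467 + 12)/(-48941 - 2698) = -34455/(-51639) = -34455*(-1/51639) = 11485/17213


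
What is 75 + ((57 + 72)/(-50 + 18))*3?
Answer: 2013/32 ≈ 62.906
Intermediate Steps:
75 + ((57 + 72)/(-50 + 18))*3 = 75 + (129/(-32))*3 = 75 + (129*(-1/32))*3 = 75 - 129/32*3 = 75 - 387/32 = 2013/32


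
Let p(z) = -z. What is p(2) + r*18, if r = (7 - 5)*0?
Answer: -2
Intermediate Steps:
r = 0 (r = 2*0 = 0)
p(2) + r*18 = -1*2 + 0*18 = -2 + 0 = -2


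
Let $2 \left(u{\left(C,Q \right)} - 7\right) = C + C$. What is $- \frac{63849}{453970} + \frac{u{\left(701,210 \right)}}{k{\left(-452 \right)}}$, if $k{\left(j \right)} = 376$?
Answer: $\frac{18587721}{10668295} \approx 1.7423$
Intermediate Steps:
$u{\left(C,Q \right)} = 7 + C$ ($u{\left(C,Q \right)} = 7 + \frac{C + C}{2} = 7 + \frac{2 C}{2} = 7 + C$)
$- \frac{63849}{453970} + \frac{u{\left(701,210 \right)}}{k{\left(-452 \right)}} = - \frac{63849}{453970} + \frac{7 + 701}{376} = \left(-63849\right) \frac{1}{453970} + 708 \cdot \frac{1}{376} = - \frac{63849}{453970} + \frac{177}{94} = \frac{18587721}{10668295}$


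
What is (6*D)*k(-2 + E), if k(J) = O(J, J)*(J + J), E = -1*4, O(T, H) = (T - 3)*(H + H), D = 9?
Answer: -69984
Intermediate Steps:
O(T, H) = 2*H*(-3 + T) (O(T, H) = (-3 + T)*(2*H) = 2*H*(-3 + T))
E = -4
k(J) = 4*J**2*(-3 + J) (k(J) = (2*J*(-3 + J))*(J + J) = (2*J*(-3 + J))*(2*J) = 4*J**2*(-3 + J))
(6*D)*k(-2 + E) = (6*9)*(4*(-2 - 4)**2*(-3 + (-2 - 4))) = 54*(4*(-6)**2*(-3 - 6)) = 54*(4*36*(-9)) = 54*(-1296) = -69984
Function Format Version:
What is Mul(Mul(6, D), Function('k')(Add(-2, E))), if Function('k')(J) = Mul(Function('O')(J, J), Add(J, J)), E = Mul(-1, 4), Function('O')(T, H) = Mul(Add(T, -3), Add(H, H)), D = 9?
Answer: -69984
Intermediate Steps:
Function('O')(T, H) = Mul(2, H, Add(-3, T)) (Function('O')(T, H) = Mul(Add(-3, T), Mul(2, H)) = Mul(2, H, Add(-3, T)))
E = -4
Function('k')(J) = Mul(4, Pow(J, 2), Add(-3, J)) (Function('k')(J) = Mul(Mul(2, J, Add(-3, J)), Add(J, J)) = Mul(Mul(2, J, Add(-3, J)), Mul(2, J)) = Mul(4, Pow(J, 2), Add(-3, J)))
Mul(Mul(6, D), Function('k')(Add(-2, E))) = Mul(Mul(6, 9), Mul(4, Pow(Add(-2, -4), 2), Add(-3, Add(-2, -4)))) = Mul(54, Mul(4, Pow(-6, 2), Add(-3, -6))) = Mul(54, Mul(4, 36, -9)) = Mul(54, -1296) = -69984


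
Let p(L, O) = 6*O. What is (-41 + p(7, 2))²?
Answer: 841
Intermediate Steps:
(-41 + p(7, 2))² = (-41 + 6*2)² = (-41 + 12)² = (-29)² = 841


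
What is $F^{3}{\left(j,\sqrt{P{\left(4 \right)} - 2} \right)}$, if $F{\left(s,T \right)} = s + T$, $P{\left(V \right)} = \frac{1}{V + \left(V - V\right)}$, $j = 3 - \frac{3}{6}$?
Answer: $\frac{\left(5 + i \sqrt{7}\right)^{3}}{8} \approx 2.5 + 22.489 i$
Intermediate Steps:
$j = \frac{5}{2}$ ($j = 3 - \frac{1}{2} = \frac{5}{2} \approx 2.5$)
$P{\left(V \right)} = \frac{1}{V}$ ($P{\left(V \right)} = \frac{1}{V + 0} = \frac{1}{V}$)
$F{\left(s,T \right)} = T + s$
$F^{3}{\left(j,\sqrt{P{\left(4 \right)} - 2} \right)} = \left(\sqrt{\frac{1}{4} - 2} + \frac{5}{2}\right)^{3} = \left(\sqrt{- \frac{7}{4}} + \frac{5}{2}\right)^{3} = \left(\frac{i \sqrt{7}}{2} + \frac{5}{2}\right)^{3} = \left(\frac{5}{2} + \frac{i \sqrt{7}}{2}\right)^{3}$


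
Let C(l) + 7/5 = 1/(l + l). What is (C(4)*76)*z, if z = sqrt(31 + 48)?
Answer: -969*sqrt(79)/10 ≈ -861.27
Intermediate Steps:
C(l) = -7/5 + 1/(2*l) (C(l) = -7/5 + 1/(l + l) = -7/5 + 1/(2*l))
z = sqrt(79) ≈ 8.8882
(C(4)*76)*z = (((1/10)*(5 - 14*4)/4)*76)*sqrt(79) = (((1/10)*(1/4)*(5 - 56))*76)*sqrt(79) = (((1/10)*(1/4)*(-51))*76)*sqrt(79) = (-51/40*76)*sqrt(79) = -969*sqrt(79)/10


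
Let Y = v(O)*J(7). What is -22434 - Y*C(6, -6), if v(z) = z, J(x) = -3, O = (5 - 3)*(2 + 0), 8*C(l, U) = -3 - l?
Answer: -44895/2 ≈ -22448.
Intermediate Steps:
C(l, U) = -3/8 - l/8 (C(l, U) = (-3 - l)/8 = -3/8 - l/8)
O = 4 (O = 2*2 = 4)
Y = -12 (Y = 4*(-3) = -12)
-22434 - Y*C(6, -6) = -22434 - (-12)*(-3/8 - ⅛*6) = -22434 - (-12)*(-3/8 - ¾) = -22434 - (-12)*(-9)/8 = -22434 - 1*27/2 = -22434 - 27/2 = -44895/2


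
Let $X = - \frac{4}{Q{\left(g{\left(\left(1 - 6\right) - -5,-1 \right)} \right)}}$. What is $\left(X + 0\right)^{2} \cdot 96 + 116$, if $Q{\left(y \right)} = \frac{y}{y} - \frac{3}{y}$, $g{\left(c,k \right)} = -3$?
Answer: $500$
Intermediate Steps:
$Q{\left(y \right)} = 1 - \frac{3}{y}$
$X = -2$ ($X = - \frac{4}{\frac{1}{-3} \left(-3 - 3\right)} = - \frac{4}{\left(- \frac{1}{3}\right) \left(-6\right)} = - \frac{4}{2} = \left(-4\right) \frac{1}{2} = -2$)
$\left(X + 0\right)^{2} \cdot 96 + 116 = \left(-2 + 0\right)^{2} \cdot 96 + 116 = \left(-2\right)^{2} \cdot 96 + 116 = 4 \cdot 96 + 116 = 384 + 116 = 500$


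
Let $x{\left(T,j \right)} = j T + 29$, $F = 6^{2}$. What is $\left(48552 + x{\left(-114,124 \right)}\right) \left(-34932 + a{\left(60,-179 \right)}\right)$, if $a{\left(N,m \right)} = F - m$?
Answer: $-1195827065$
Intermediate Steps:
$F = 36$
$a{\left(N,m \right)} = 36 - m$
$x{\left(T,j \right)} = 29 + T j$ ($x{\left(T,j \right)} = T j + 29 = 29 + T j$)
$\left(48552 + x{\left(-114,124 \right)}\right) \left(-34932 + a{\left(60,-179 \right)}\right) = \left(48552 + \left(29 - 14136\right)\right) \left(-34932 + \left(36 - -179\right)\right) = \left(48552 + \left(29 - 14136\right)\right) \left(-34932 + \left(36 + 179\right)\right) = \left(48552 - 14107\right) \left(-34932 + 215\right) = 34445 \left(-34717\right) = -1195827065$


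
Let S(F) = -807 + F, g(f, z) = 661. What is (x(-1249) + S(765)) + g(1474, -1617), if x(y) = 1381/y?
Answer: 771750/1249 ≈ 617.89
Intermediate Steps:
(x(-1249) + S(765)) + g(1474, -1617) = (1381/(-1249) + (-807 + 765)) + 661 = (1381*(-1/1249) - 42) + 661 = (-1381/1249 - 42) + 661 = -53839/1249 + 661 = 771750/1249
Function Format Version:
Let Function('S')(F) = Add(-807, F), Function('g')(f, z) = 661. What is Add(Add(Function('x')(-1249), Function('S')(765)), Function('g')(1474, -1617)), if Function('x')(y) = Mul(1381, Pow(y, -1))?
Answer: Rational(771750, 1249) ≈ 617.89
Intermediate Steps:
Add(Add(Function('x')(-1249), Function('S')(765)), Function('g')(1474, -1617)) = Add(Add(Mul(1381, Pow(-1249, -1)), Add(-807, 765)), 661) = Add(Add(Mul(1381, Rational(-1, 1249)), -42), 661) = Add(Add(Rational(-1381, 1249), -42), 661) = Add(Rational(-53839, 1249), 661) = Rational(771750, 1249)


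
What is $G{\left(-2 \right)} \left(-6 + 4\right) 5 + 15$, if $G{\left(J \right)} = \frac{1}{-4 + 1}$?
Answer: $\frac{55}{3} \approx 18.333$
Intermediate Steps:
$G{\left(J \right)} = - \frac{1}{3}$ ($G{\left(J \right)} = \frac{1}{-3} = - \frac{1}{3}$)
$G{\left(-2 \right)} \left(-6 + 4\right) 5 + 15 = - \frac{\left(-6 + 4\right) 5}{3} + 15 = - \frac{\left(-2\right) 5}{3} + 15 = \left(- \frac{1}{3}\right) \left(-10\right) + 15 = \frac{10}{3} + 15 = \frac{55}{3}$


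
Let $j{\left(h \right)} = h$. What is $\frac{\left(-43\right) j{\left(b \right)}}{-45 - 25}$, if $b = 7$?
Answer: $\frac{43}{10} \approx 4.3$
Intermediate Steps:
$\frac{\left(-43\right) j{\left(b \right)}}{-45 - 25} = \frac{\left(-43\right) 7}{-45 - 25} = - \frac{301}{-70} = \left(-301\right) \left(- \frac{1}{70}\right) = \frac{43}{10}$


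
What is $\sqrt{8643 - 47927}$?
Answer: $2 i \sqrt{9821} \approx 198.2 i$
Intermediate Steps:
$\sqrt{8643 - 47927} = \sqrt{-39284} = 2 i \sqrt{9821}$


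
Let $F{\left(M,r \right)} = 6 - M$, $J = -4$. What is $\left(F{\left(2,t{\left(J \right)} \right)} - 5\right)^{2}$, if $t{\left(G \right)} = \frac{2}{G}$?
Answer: $1$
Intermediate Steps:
$\left(F{\left(2,t{\left(J \right)} \right)} - 5\right)^{2} = \left(\left(6 - 2\right) - 5\right)^{2} = \left(4 - 5\right)^{2} = \left(-1\right)^{2} = 1$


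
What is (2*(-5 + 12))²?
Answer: 196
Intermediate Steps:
(2*(-5 + 12))² = (2*7)² = 14² = 196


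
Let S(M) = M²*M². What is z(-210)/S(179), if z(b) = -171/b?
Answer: 57/71863797670 ≈ 7.9317e-10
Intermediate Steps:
S(M) = M⁴
z(-210)/S(179) = (-171/(-210))/(179⁴) = -171*(-1/210)/1026625681 = (57/70)*(1/1026625681) = 57/71863797670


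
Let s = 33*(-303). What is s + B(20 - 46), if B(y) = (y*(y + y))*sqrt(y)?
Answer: -9999 + 1352*I*sqrt(26) ≈ -9999.0 + 6893.9*I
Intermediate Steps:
B(y) = 2*y**(5/2) (B(y) = (y*(2*y))*sqrt(y) = (2*y**2)*sqrt(y) = 2*y**(5/2))
s = -9999
s + B(20 - 46) = -9999 + 2*(20 - 46)**(5/2) = -9999 + 2*(-26)**(5/2) = -9999 + 2*(676*I*sqrt(26)) = -9999 + 1352*I*sqrt(26)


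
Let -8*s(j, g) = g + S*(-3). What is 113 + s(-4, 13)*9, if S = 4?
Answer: 895/8 ≈ 111.88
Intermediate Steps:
s(j, g) = 3/2 - g/8 (s(j, g) = -(g + 4*(-3))/8 = -(g - 12)/8 = -(-12 + g)/8 = 3/2 - g/8)
113 + s(-4, 13)*9 = 113 + (3/2 - ⅛*13)*9 = 113 + (3/2 - 13/8)*9 = 113 - ⅛*9 = 113 - 9/8 = 895/8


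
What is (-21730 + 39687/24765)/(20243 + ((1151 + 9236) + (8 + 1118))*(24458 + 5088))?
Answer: -19929769/312023719995 ≈ -6.3873e-5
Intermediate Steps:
(-21730 + 39687/24765)/(20243 + ((1151 + 9236) + (8 + 1118))*(24458 + 5088)) = (-21730 + 39687*(1/24765))/(20243 + (10387 + 1126)*29546) = (-21730 + 13229/8255)/(20243 + 11513*29546) = -179367921/(8255*(20243 + 340163098)) = -179367921/8255/340183341 = -179367921/8255*1/340183341 = -19929769/312023719995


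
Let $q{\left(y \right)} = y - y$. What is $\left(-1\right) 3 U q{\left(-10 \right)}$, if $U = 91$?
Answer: $0$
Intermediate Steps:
$q{\left(y \right)} = 0$
$\left(-1\right) 3 U q{\left(-10 \right)} = \left(-1\right) 3 \cdot 91 \cdot 0 = \left(-3\right) 91 \cdot 0 = \left(-273\right) 0 = 0$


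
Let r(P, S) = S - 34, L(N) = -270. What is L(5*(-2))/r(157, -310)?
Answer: 135/172 ≈ 0.78488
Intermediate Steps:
r(P, S) = -34 + S
L(5*(-2))/r(157, -310) = -270/(-34 - 310) = -270/(-344) = -270*(-1/344) = 135/172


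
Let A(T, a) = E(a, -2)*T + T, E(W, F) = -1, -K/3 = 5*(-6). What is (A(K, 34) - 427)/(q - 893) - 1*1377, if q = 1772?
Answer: -1210810/879 ≈ -1377.5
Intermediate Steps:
K = 90 (K = -15*(-6) = -3*(-30) = 90)
A(T, a) = 0 (A(T, a) = -T + T = 0)
(A(K, 34) - 427)/(q - 893) - 1*1377 = (0 - 427)/(1772 - 893) - 1*1377 = -427/879 - 1377 = -1210810/879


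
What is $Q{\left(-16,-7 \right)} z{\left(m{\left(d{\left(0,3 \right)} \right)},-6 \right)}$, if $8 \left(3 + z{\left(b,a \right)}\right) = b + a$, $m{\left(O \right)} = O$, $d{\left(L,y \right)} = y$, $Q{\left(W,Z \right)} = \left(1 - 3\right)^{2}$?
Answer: $- \frac{27}{2} \approx -13.5$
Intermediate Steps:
$Q{\left(W,Z \right)} = 4$ ($Q{\left(W,Z \right)} = \left(-2\right)^{2} = 4$)
$z{\left(b,a \right)} = -3 + \frac{a}{8} + \frac{b}{8}$ ($z{\left(b,a \right)} = -3 + \frac{b + a}{8} = -3 + \frac{a + b}{8} = -3 + \left(\frac{a}{8} + \frac{b}{8}\right) = -3 + \frac{a}{8} + \frac{b}{8}$)
$Q{\left(-16,-7 \right)} z{\left(m{\left(d{\left(0,3 \right)} \right)},-6 \right)} = 4 \left(-3 + \frac{1}{8} \left(-6\right) + \frac{1}{8} \cdot 3\right) = 4 \left(-3 - \frac{3}{4} + \frac{3}{8}\right) = 4 \left(- \frac{27}{8}\right) = - \frac{27}{2}$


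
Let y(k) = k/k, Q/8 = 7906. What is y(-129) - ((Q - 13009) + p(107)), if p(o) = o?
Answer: -50345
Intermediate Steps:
Q = 63248 (Q = 8*7906 = 63248)
y(k) = 1
y(-129) - ((Q - 13009) + p(107)) = 1 - ((63248 - 13009) + 107) = 1 - (50239 + 107) = 1 - 1*50346 = 1 - 50346 = -50345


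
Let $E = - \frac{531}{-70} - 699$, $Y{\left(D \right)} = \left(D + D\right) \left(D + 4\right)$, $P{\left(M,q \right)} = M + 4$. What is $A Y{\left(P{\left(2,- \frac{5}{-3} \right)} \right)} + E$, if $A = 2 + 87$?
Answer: $\frac{699201}{70} \approx 9988.6$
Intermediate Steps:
$P{\left(M,q \right)} = 4 + M$
$Y{\left(D \right)} = 2 D \left(4 + D\right)$
$A = 89$
$E = - \frac{48399}{70}$ ($E = \left(-531\right) \left(- \frac{1}{70}\right) - 699 = \frac{531}{70} - 699 = - \frac{48399}{70} \approx -691.41$)
$A Y{\left(P{\left(2,- \frac{5}{-3} \right)} \right)} + E = 89 \cdot 2 \left(4 + 2\right) \left(4 + \left(4 + 2\right)\right) - \frac{48399}{70} = 89 \cdot 2 \cdot 6 \left(4 + 6\right) - \frac{48399}{70} = 89 \cdot 2 \cdot 6 \cdot 10 - \frac{48399}{70} = 89 \cdot 120 - \frac{48399}{70} = 10680 - \frac{48399}{70} = \frac{699201}{70}$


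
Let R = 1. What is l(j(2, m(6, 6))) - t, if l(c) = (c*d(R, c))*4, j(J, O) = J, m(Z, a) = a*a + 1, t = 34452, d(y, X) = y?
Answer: -34444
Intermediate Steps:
m(Z, a) = 1 + a² (m(Z, a) = a² + 1 = 1 + a²)
l(c) = 4*c (l(c) = (c*1)*4 = c*4 = 4*c)
l(j(2, m(6, 6))) - t = 4*2 - 1*34452 = 8 - 34452 = -34444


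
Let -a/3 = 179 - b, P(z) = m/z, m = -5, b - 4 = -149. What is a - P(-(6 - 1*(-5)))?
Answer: -10697/11 ≈ -972.45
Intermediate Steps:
b = -145 (b = 4 - 149 = -145)
P(z) = -5/z
a = -972 (a = -3*(179 - 1*(-145)) = -3*(179 + 145) = -3*324 = -972)
a - P(-(6 - 1*(-5))) = -972 - (-5)/((-(6 - 1*(-5)))) = -972 - (-5)/((-(6 + 5))) = -972 - (-5)/((-1*11)) = -972 - (-5)/(-11) = -972 - (-5)*(-1)/11 = -972 - 1*5/11 = -972 - 5/11 = -10697/11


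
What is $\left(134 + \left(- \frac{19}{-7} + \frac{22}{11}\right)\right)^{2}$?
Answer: $\frac{942841}{49} \approx 19242.0$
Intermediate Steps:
$\left(134 + \left(- \frac{19}{-7} + \frac{22}{11}\right)\right)^{2} = \left(134 + \left(\left(-19\right) \left(- \frac{1}{7}\right) + 22 \cdot \frac{1}{11}\right)\right)^{2} = \left(134 + \left(\frac{19}{7} + 2\right)\right)^{2} = \left(134 + \frac{33}{7}\right)^{2} = \left(\frac{971}{7}\right)^{2} = \frac{942841}{49}$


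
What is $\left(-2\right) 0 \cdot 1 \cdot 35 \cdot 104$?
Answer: $0$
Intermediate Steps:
$\left(-2\right) 0 \cdot 1 \cdot 35 \cdot 104 = 0 \cdot 1 \cdot 35 \cdot 104 = 0 \cdot 35 \cdot 104 = 0 \cdot 104 = 0$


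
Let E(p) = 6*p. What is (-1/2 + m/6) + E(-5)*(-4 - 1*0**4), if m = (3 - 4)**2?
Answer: 359/3 ≈ 119.67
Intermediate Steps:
m = 1 (m = (-1)**2 = 1)
(-1/2 + m/6) + E(-5)*(-4 - 1*0**4) = (-1/2 + 1/6) + (6*(-5))*(-4 - 1*0**4) = (-1*1/2 + 1*(1/6)) - 30*(-4 - 1*0) = (-1/2 + 1/6) - 30*(-4 + 0) = -1/3 - 30*(-4) = -1/3 + 120 = 359/3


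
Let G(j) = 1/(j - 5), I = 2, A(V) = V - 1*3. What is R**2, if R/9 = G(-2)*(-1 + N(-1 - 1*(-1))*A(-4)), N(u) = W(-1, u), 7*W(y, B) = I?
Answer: 729/49 ≈ 14.878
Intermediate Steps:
A(V) = -3 + V (A(V) = V - 3 = -3 + V)
W(y, B) = 2/7 (W(y, B) = (1/7)*2 = 2/7)
N(u) = 2/7
G(j) = 1/(-5 + j)
R = 27/7 (R = 9*((-1 + 2*(-3 - 4)/7)/(-5 - 2)) = 9*((-1 + (2/7)*(-7))/(-7)) = 9*(-(-1 - 2)/7) = 9*(-1/7*(-3)) = 9*(3/7) = 27/7 ≈ 3.8571)
R**2 = (27/7)**2 = 729/49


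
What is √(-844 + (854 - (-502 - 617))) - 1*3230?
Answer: -3230 + √1129 ≈ -3196.4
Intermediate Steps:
√(-844 + (854 - (-502 - 617))) - 1*3230 = √(-844 + (854 - 1*(-1119))) - 3230 = √(-844 + (854 + 1119)) - 3230 = √(-844 + 1973) - 3230 = √1129 - 3230 = -3230 + √1129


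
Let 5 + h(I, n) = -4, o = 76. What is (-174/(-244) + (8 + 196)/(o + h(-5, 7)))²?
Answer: 943534089/66814276 ≈ 14.122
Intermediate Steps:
h(I, n) = -9 (h(I, n) = -5 - 4 = -9)
(-174/(-244) + (8 + 196)/(o + h(-5, 7)))² = (-174/(-244) + (8 + 196)/(76 - 9))² = (-174*(-1/244) + 204/67)² = (87/122 + 204*(1/67))² = (87/122 + 204/67)² = (30717/8174)² = 943534089/66814276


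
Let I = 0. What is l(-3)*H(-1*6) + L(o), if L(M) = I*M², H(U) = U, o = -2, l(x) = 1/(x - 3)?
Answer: 1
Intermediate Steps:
l(x) = 1/(-3 + x)
L(M) = 0 (L(M) = 0*M² = 0)
l(-3)*H(-1*6) + L(o) = (-1*6)/(-3 - 3) + 0 = -6/(-6) + 0 = -⅙*(-6) + 0 = 1 + 0 = 1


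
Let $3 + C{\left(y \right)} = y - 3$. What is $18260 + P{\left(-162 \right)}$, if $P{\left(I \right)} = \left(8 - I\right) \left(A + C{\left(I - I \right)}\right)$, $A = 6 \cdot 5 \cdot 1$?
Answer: $22340$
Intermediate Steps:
$C{\left(y \right)} = -6 + y$ ($C{\left(y \right)} = -3 + \left(y - 3\right) = -3 + \left(-3 + y\right) = -6 + y$)
$A = 30$ ($A = 30 \cdot 1 = 30$)
$P{\left(I \right)} = 192 - 24 I$ ($P{\left(I \right)} = \left(8 - I\right) \left(30 + \left(-6 + \left(I - I\right)\right)\right) = \left(8 - I\right) \left(30 + \left(-6 + 0\right)\right) = \left(8 - I\right) \left(30 - 6\right) = \left(8 - I\right) 24 = 192 - 24 I$)
$18260 + P{\left(-162 \right)} = 18260 + \left(192 - -3888\right) = 18260 + \left(192 + 3888\right) = 18260 + 4080 = 22340$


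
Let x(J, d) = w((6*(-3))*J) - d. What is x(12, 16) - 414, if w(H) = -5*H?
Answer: 650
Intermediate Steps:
x(J, d) = -d + 90*J (x(J, d) = -5*6*(-3)*J - d = -(-90)*J - d = 90*J - d = -d + 90*J)
x(12, 16) - 414 = (-1*16 + 90*12) - 414 = (-16 + 1080) - 414 = 1064 - 414 = 650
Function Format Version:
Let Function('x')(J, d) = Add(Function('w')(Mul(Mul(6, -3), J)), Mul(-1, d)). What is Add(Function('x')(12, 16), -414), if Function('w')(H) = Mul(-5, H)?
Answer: 650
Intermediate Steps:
Function('x')(J, d) = Add(Mul(-1, d), Mul(90, J)) (Function('x')(J, d) = Add(Mul(-5, Mul(Mul(6, -3), J)), Mul(-1, d)) = Add(Mul(-5, Mul(-18, J)), Mul(-1, d)) = Add(Mul(90, J), Mul(-1, d)) = Add(Mul(-1, d), Mul(90, J)))
Add(Function('x')(12, 16), -414) = Add(Add(Mul(-1, 16), Mul(90, 12)), -414) = Add(Add(-16, 1080), -414) = Add(1064, -414) = 650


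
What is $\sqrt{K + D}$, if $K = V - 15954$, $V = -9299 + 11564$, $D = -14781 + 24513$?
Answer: $i \sqrt{3957} \approx 62.905 i$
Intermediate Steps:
$D = 9732$
$V = 2265$
$K = -13689$ ($K = 2265 - 15954 = -13689$)
$\sqrt{K + D} = \sqrt{-13689 + 9732} = \sqrt{-3957} = i \sqrt{3957}$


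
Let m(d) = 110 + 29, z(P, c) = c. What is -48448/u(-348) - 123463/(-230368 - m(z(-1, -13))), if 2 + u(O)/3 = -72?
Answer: 5597505961/25586277 ≈ 218.77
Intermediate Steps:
m(d) = 139
u(O) = -222 (u(O) = -6 + 3*(-72) = -6 - 216 = -222)
-48448/u(-348) - 123463/(-230368 - m(z(-1, -13))) = -48448/(-222) - 123463/(-230368 - 1*139) = -48448*(-1/222) - 123463/(-230368 - 139) = 24224/111 - 123463/(-230507) = 24224/111 - 123463*(-1/230507) = 24224/111 + 123463/230507 = 5597505961/25586277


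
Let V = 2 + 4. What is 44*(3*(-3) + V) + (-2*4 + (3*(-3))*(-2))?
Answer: -122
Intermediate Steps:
V = 6
44*(3*(-3) + V) + (-2*4 + (3*(-3))*(-2)) = 44*(3*(-3) + 6) + (-2*4 + (3*(-3))*(-2)) = 44*(-9 + 6) + (-8 - 9*(-2)) = 44*(-3) + (-8 + 18) = -132 + 10 = -122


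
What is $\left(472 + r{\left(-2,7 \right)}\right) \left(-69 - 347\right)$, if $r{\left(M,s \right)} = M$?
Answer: $-195520$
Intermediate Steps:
$\left(472 + r{\left(-2,7 \right)}\right) \left(-69 - 347\right) = \left(472 - 2\right) \left(-69 - 347\right) = 470 \left(-416\right) = -195520$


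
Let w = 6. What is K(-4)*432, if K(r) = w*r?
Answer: -10368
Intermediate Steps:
K(r) = 6*r
K(-4)*432 = (6*(-4))*432 = -24*432 = -10368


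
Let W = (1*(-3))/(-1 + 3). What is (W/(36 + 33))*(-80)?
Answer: 40/23 ≈ 1.7391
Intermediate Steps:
W = -3/2 ≈ -1.5000
(W/(36 + 33))*(-80) = -3/(2*(36 + 33))*(-80) = -3/2/69*(-80) = -3/2*1/69*(-80) = -1/46*(-80) = 40/23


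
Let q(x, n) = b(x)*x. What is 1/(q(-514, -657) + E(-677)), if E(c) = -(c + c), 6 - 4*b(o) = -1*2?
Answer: 1/326 ≈ 0.0030675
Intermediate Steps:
b(o) = 2 (b(o) = 3/2 - (-1)*2/4 = 3/2 - ¼*(-2) = 3/2 + ½ = 2)
E(c) = -2*c
q(x, n) = 2*x
1/(q(-514, -657) + E(-677)) = 1/(2*(-514) - 2*(-677)) = 1/(-1028 + 1354) = 1/326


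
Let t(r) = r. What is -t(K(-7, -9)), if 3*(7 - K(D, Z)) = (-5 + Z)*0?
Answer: -7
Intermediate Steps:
K(D, Z) = 7 (K(D, Z) = 7 - (-5 + Z)*0/3 = 7 - ⅓*0 = 7 + 0 = 7)
-t(K(-7, -9)) = -1*7 = -7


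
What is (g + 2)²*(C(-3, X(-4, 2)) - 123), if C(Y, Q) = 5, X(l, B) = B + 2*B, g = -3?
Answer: -118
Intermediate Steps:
X(l, B) = 3*B
(g + 2)²*(C(-3, X(-4, 2)) - 123) = (-3 + 2)²*(5 - 123) = (-1)²*(-118) = 1*(-118) = -118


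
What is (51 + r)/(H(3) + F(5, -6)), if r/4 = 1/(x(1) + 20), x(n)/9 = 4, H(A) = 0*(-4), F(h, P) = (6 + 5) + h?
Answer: 715/224 ≈ 3.1920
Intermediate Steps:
F(h, P) = 11 + h
H(A) = 0
x(n) = 36 (x(n) = 9*4 = 36)
r = 1/14 (r = 4/(36 + 20) = 4/56 = 4*(1/56) = 1/14 ≈ 0.071429)
(51 + r)/(H(3) + F(5, -6)) = (51 + 1/14)/(0 + (11 + 5)) = (715/14)/(0 + 16) = (715/14)/16 = (1/16)*(715/14) = 715/224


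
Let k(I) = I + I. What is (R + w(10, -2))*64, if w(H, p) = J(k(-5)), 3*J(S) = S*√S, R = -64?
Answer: -4096 - 640*I*√10/3 ≈ -4096.0 - 674.62*I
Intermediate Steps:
k(I) = 2*I
J(S) = S^(3/2)/3 (J(S) = (S*√S)/3 = S^(3/2)/3)
w(H, p) = -10*I*√10/3 (w(H, p) = (2*(-5))^(3/2)/3 = (-10)^(3/2)/3 = (-10*I*√10)/3 = -10*I*√10/3)
(R + w(10, -2))*64 = (-64 - 10*I*√10/3)*64 = -4096 - 640*I*√10/3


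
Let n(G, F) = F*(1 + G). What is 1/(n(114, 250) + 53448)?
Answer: 1/82198 ≈ 1.2166e-5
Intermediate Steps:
1/(n(114, 250) + 53448) = 1/(250*(1 + 114) + 53448) = 1/(250*115 + 53448) = 1/(28750 + 53448) = 1/82198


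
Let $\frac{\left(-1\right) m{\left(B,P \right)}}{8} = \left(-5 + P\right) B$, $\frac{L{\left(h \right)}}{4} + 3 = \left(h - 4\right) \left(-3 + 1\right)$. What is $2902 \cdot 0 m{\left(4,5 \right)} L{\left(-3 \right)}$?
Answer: $0$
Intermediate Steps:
$L{\left(h \right)} = 20 - 8 h$ ($L{\left(h \right)} = -12 + 4 \left(h - 4\right) \left(-3 + 1\right) = -12 + 4 \left(-4 + h\right) \left(-2\right) = -12 + 4 \left(8 - 2 h\right) = -12 - \left(-32 + 8 h\right) = 20 - 8 h$)
$m{\left(B,P \right)} = - 8 B \left(-5 + P\right)$ ($m{\left(B,P \right)} = - 8 \left(-5 + P\right) B = - 8 B \left(-5 + P\right)$)
$2902 \cdot 0 m{\left(4,5 \right)} L{\left(-3 \right)} = 2902 \cdot 0 \cdot 8 \cdot 4 \left(5 - 5\right) \left(20 - -24\right) = 2902 \cdot 0 \cdot 8 \cdot 4 \left(5 - 5\right) \left(20 + 24\right) = 2902 \cdot 0 \cdot 8 \cdot 4 \cdot 0 \cdot 44 = 2902 \cdot 0 \cdot 0 \cdot 44 = 2902 \cdot 0 \cdot 44 = 2902 \cdot 0 = 0$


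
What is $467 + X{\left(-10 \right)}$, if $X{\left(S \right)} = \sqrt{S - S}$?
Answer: $467$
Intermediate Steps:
$X{\left(S \right)} = 0$ ($X{\left(S \right)} = \sqrt{0} = 0$)
$467 + X{\left(-10 \right)} = 467 + 0 = 467$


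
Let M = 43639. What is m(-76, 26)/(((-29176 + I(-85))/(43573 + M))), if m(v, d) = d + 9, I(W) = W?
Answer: -3052420/29261 ≈ -104.32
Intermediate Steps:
m(v, d) = 9 + d
m(-76, 26)/(((-29176 + I(-85))/(43573 + M))) = (9 + 26)/(((-29176 - 85)/(43573 + 43639))) = 35/((-29261/87212)) = 35/((-29261*1/87212)) = 35/(-29261/87212) = 35*(-87212/29261) = -3052420/29261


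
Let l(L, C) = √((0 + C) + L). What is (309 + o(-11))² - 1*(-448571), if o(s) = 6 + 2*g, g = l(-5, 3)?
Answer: 547788 + 1260*I*√2 ≈ 5.4779e+5 + 1781.9*I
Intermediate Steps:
l(L, C) = √(C + L)
g = I*√2 (g = √(3 - 5) = √(-2) = I*√2 ≈ 1.4142*I)
o(s) = 6 + 2*I*√2 (o(s) = 6 + 2*(I*√2) = 6 + 2*I*√2)
(309 + o(-11))² - 1*(-448571) = (309 + (6 + 2*I*√2))² - 1*(-448571) = (315 + 2*I*√2)² + 448571 = 448571 + (315 + 2*I*√2)²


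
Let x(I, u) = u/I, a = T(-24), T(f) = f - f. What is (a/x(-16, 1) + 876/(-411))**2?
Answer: 85264/18769 ≈ 4.5428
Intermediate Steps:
T(f) = 0
a = 0
(a/x(-16, 1) + 876/(-411))**2 = (0/((1/(-16))) + 876/(-411))**2 = (0/((1*(-1/16))) + 876*(-1/411))**2 = (0/(-1/16) - 292/137)**2 = (0*(-16) - 292/137)**2 = (0 - 292/137)**2 = (-292/137)**2 = 85264/18769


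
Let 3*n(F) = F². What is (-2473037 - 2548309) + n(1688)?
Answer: -12214694/3 ≈ -4.0716e+6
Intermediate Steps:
n(F) = F²/3
(-2473037 - 2548309) + n(1688) = (-2473037 - 2548309) + (⅓)*1688² = -5021346 + (⅓)*2849344 = -5021346 + 2849344/3 = -12214694/3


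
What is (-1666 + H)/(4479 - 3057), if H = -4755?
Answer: -6421/1422 ≈ -4.5155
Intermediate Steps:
(-1666 + H)/(4479 - 3057) = (-1666 - 4755)/(4479 - 3057) = -6421/1422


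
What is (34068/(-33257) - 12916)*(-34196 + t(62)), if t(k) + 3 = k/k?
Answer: 14690827453040/33257 ≈ 4.4174e+8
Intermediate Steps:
t(k) = -2 (t(k) = -3 + k/k = -3 + 1 = -2)
(34068/(-33257) - 12916)*(-34196 + t(62)) = (34068/(-33257) - 12916)*(-34196 - 2) = (34068*(-1/33257) - 12916)*(-34198) = (-34068/33257 - 12916)*(-34198) = -429581480/33257*(-34198) = 14690827453040/33257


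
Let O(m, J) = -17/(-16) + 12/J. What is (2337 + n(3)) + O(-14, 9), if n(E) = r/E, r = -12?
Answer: 112099/48 ≈ 2335.4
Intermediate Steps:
O(m, J) = 17/16 + 12/J (O(m, J) = -17*(-1/16) + 12/J = 17/16 + 12/J)
n(E) = -12/E
(2337 + n(3)) + O(-14, 9) = (2337 - 12/3) + (17/16 + 12/9) = (2337 - 12*⅓) + (17/16 + 12*(⅑)) = (2337 - 4) + (17/16 + 4/3) = 2333 + 115/48 = 112099/48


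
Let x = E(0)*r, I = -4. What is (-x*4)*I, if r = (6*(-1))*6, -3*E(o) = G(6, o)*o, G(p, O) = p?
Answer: 0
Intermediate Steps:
E(o) = -2*o
r = -36 (r = -6*6 = -36)
x = 0 (x = -2*0*(-36) = 0*(-36) = 0)
(-x*4)*I = (-1*0*4)*(-4) = (0*4)*(-4) = 0*(-4) = 0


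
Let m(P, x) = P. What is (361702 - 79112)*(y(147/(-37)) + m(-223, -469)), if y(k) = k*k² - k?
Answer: -4032813348410/50653 ≈ -7.9617e+7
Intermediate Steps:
y(k) = k³ - k
(361702 - 79112)*(y(147/(-37)) + m(-223, -469)) = (361702 - 79112)*(((147/(-37))³ - 147/(-37)) - 223) = 282590*(((147*(-1/37))³ - 147*(-1)/37) - 223) = 282590*(((-147/37)³ - 1*(-147/37)) - 223) = 282590*((-3176523/50653 + 147/37) - 223) = 282590*(-2975280/50653 - 223) = 282590*(-14270899/50653) = -4032813348410/50653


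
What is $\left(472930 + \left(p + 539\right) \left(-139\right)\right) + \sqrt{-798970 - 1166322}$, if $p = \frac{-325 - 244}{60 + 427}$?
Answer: $\frac{193909474}{487} + 14 i \sqrt{10027} \approx 3.9817 \cdot 10^{5} + 1401.9 i$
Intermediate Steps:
$p = - \frac{569}{487} \approx -1.1684$
$\left(472930 + \left(p + 539\right) \left(-139\right)\right) + \sqrt{-798970 - 1166322} = \left(472930 + \left(- \frac{569}{487} + 539\right) \left(-139\right)\right) + \sqrt{-798970 - 1166322} = \left(472930 + \frac{261924}{487} \left(-139\right)\right) + \sqrt{-1965292} = \left(472930 - \frac{36407436}{487}\right) + 14 i \sqrt{10027} = \frac{193909474}{487} + 14 i \sqrt{10027}$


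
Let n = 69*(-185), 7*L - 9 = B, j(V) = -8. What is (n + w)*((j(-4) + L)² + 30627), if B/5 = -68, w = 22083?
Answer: 15379284456/49 ≈ 3.1386e+8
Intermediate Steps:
B = -340 (B = 5*(-68) = -340)
L = -331/7 (L = 9/7 + (⅐)*(-340) = 9/7 - 340/7 = -331/7 ≈ -47.286)
n = -12765
(n + w)*((j(-4) + L)² + 30627) = (-12765 + 22083)*((-8 - 331/7)² + 30627) = 9318*((-387/7)² + 30627) = 9318*(149769/49 + 30627) = 9318*(1650492/49) = 15379284456/49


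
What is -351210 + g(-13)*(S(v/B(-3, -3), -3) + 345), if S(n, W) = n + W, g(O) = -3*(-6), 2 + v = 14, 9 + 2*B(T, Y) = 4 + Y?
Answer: -345108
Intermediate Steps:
B(T, Y) = -5/2 + Y/2 (B(T, Y) = -9/2 + (4 + Y)/2 = -9/2 + (2 + Y/2) = -5/2 + Y/2)
v = 12 (v = -2 + 14 = 12)
g(O) = 18
S(n, W) = W + n
-351210 + g(-13)*(S(v/B(-3, -3), -3) + 345) = -351210 + 18*((-3 + 12/(-5/2 + (½)*(-3))) + 345) = -351210 + 18*((-3 + 12/(-5/2 - 3/2)) + 345) = -351210 + 18*((-3 + 12/(-4)) + 345) = -351210 + 18*((-3 + 12*(-¼)) + 345) = -351210 + 18*((-3 - 3) + 345) = -351210 + 18*(-6 + 345) = -351210 + 18*339 = -351210 + 6102 = -345108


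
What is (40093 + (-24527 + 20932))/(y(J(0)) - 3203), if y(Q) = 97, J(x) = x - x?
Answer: -18249/1553 ≈ -11.751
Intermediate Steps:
J(x) = 0
(40093 + (-24527 + 20932))/(y(J(0)) - 3203) = (40093 + (-24527 + 20932))/(97 - 3203) = (40093 - 3595)/(-3106) = 36498*(-1/3106) = -18249/1553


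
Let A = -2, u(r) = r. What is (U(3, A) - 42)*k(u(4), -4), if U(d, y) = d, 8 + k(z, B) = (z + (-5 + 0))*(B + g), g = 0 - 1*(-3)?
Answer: 273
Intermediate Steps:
g = 3 (g = 0 + 3 = 3)
k(z, B) = -8 + (-5 + z)*(3 + B) (k(z, B) = -8 + (z + (-5 + 0))*(B + 3) = -8 + (z - 5)*(3 + B) = -8 + (-5 + z)*(3 + B))
(U(3, A) - 42)*k(u(4), -4) = (3 - 42)*(-23 - 5*(-4) + 3*4 - 4*4) = -39*(-23 + 20 + 12 - 16) = -39*(-7) = 273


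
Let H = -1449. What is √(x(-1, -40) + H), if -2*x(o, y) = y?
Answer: I*√1429 ≈ 37.802*I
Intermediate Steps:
x(o, y) = -y/2
√(x(-1, -40) + H) = √(-½*(-40) - 1449) = √(20 - 1449) = √(-1429) = I*√1429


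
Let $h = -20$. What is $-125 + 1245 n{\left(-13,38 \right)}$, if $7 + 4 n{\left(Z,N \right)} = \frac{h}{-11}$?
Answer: $- \frac{76465}{44} \approx -1737.8$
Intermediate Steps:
$n{\left(Z,N \right)} = - \frac{57}{44}$ ($n{\left(Z,N \right)} = - \frac{7}{4} + \frac{\left(-20\right) \frac{1}{-11}}{4} = - \frac{7}{4} + \frac{\left(-20\right) \left(- \frac{1}{11}\right)}{4} = - \frac{7}{4} + \frac{1}{4} \cdot \frac{20}{11} = - \frac{7}{4} + \frac{5}{11} = - \frac{57}{44}$)
$-125 + 1245 n{\left(-13,38 \right)} = -125 + 1245 \left(- \frac{57}{44}\right) = -125 - \frac{70965}{44} = - \frac{76465}{44}$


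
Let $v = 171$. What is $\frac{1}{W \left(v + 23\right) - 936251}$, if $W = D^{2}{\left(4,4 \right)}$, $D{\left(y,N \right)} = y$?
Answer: $- \frac{1}{933147} \approx -1.0716 \cdot 10^{-6}$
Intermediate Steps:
$W = 16$ ($W = 4^{2} = 16$)
$\frac{1}{W \left(v + 23\right) - 936251} = \frac{1}{16 \left(171 + 23\right) - 936251} = \frac{1}{16 \cdot 194 - 936251} = \frac{1}{3104 - 936251} = \frac{1}{-933147} = - \frac{1}{933147}$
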